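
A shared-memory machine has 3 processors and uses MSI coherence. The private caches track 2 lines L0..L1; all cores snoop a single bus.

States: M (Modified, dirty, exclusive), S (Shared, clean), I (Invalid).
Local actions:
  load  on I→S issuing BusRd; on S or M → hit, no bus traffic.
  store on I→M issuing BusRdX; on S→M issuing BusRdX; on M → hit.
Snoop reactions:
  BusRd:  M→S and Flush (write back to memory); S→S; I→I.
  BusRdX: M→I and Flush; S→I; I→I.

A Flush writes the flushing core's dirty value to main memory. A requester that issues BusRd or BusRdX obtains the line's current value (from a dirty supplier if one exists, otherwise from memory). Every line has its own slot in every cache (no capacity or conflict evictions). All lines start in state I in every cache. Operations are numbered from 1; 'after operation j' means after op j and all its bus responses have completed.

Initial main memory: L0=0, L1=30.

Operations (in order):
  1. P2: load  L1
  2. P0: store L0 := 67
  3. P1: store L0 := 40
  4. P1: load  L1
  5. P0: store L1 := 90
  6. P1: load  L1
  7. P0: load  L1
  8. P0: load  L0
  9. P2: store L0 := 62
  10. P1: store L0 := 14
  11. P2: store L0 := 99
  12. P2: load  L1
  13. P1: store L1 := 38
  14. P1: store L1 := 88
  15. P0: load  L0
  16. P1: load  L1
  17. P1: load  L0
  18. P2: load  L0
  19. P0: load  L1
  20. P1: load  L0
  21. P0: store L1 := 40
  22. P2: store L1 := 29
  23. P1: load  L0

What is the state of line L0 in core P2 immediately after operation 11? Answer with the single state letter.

state = M

  op1 P2: load  L1 → I/I/S on L1; bus BusRd; mem=30
  op2 P0: store L0 := 67 → M/I/I on L0; bus BusRdX; mem=0
  op3 P1: store L0 := 40 → I/M/I on L0; bus BusRdX Flush; mem=67
  op4 P1: load  L1 → I/S/S on L1; bus BusRd; mem=30
  op5 P0: store L1 := 90 → M/I/I on L1; bus BusRdX; mem=30
  op6 P1: load  L1 → S/S/I on L1; bus BusRd Flush; mem=90
  op7 P0: load  L1 → S/S/I on L1; bus (none); mem=90
  op8 P0: load  L0 → S/S/I on L0; bus BusRd Flush; mem=40
  op9 P2: store L0 := 62 → I/I/M on L0; bus BusRdX; mem=40
  op10 P1: store L0 := 14 → I/M/I on L0; bus BusRdX Flush; mem=62
  op11 P2: store L0 := 99 → I/I/M on L0; bus BusRdX Flush; mem=14
  op12 P2: load  L1 → S/S/S on L1; bus BusRd; mem=90
  op13 P1: store L1 := 38 → I/M/I on L1; bus BusRdX; mem=90
  op14 P1: store L1 := 88 → I/M/I on L1; bus (none); mem=90
  op15 P0: load  L0 → S/I/S on L0; bus BusRd Flush; mem=99
  op16 P1: load  L1 → I/M/I on L1; bus (none); mem=90
  op17 P1: load  L0 → S/S/S on L0; bus BusRd; mem=99
  op18 P2: load  L0 → S/S/S on L0; bus (none); mem=99
  op19 P0: load  L1 → S/S/I on L1; bus BusRd Flush; mem=88
  op20 P1: load  L0 → S/S/S on L0; bus (none); mem=99
  op21 P0: store L1 := 40 → M/I/I on L1; bus BusRdX; mem=88
  op22 P2: store L1 := 29 → I/I/M on L1; bus BusRdX Flush; mem=40
  op23 P1: load  L0 → S/S/S on L0; bus (none); mem=99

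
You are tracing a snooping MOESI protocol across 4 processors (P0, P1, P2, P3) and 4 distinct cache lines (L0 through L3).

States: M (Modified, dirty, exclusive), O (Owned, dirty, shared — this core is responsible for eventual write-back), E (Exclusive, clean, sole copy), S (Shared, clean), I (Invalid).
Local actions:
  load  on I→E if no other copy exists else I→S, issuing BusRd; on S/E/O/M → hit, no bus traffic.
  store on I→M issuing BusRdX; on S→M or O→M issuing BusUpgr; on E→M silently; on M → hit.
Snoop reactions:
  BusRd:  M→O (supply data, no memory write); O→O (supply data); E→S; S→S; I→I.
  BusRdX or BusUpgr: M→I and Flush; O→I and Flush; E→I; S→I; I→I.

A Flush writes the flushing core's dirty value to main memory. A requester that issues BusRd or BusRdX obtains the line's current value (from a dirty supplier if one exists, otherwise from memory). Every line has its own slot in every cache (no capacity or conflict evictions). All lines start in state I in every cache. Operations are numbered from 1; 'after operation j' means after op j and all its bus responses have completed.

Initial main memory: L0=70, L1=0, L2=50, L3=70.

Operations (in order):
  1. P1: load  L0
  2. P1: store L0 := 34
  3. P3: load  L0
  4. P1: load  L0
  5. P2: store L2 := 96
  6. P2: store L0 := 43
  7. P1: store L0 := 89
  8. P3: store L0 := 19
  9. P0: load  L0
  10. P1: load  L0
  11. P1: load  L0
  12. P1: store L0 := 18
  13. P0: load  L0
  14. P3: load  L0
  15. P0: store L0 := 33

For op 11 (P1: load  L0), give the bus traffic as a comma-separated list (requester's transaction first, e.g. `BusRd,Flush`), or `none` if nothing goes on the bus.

bus = none

step 1: P1: load  L0  ⟶  IEII  (L0)  txn=BusRd  M[L0]=70
step 2: P1: store L0 := 34  ⟶  IMII  (L0)  txn=∅  M[L0]=70
step 3: P3: load  L0  ⟶  IOIS  (L0)  txn=BusRd  M[L0]=70
step 4: P1: load  L0  ⟶  IOIS  (L0)  txn=∅  M[L0]=70
step 5: P2: store L2 := 96  ⟶  IIMI  (L2)  txn=BusRdX  M[L2]=50
step 6: P2: store L0 := 43  ⟶  IIMI  (L0)  txn=BusRdX+Flush  M[L0]=34
step 7: P1: store L0 := 89  ⟶  IMII  (L0)  txn=BusRdX+Flush  M[L0]=43
step 8: P3: store L0 := 19  ⟶  IIIM  (L0)  txn=BusRdX+Flush  M[L0]=89
step 9: P0: load  L0  ⟶  SIIO  (L0)  txn=BusRd  M[L0]=89
step 10: P1: load  L0  ⟶  SSIO  (L0)  txn=BusRd  M[L0]=89
step 11: P1: load  L0  ⟶  SSIO  (L0)  txn=∅  M[L0]=89
step 12: P1: store L0 := 18  ⟶  IMII  (L0)  txn=BusUpgr+Flush  M[L0]=19
step 13: P0: load  L0  ⟶  SOII  (L0)  txn=BusRd  M[L0]=19
step 14: P3: load  L0  ⟶  SOIS  (L0)  txn=BusRd  M[L0]=19
step 15: P0: store L0 := 33  ⟶  MIII  (L0)  txn=BusUpgr+Flush  M[L0]=18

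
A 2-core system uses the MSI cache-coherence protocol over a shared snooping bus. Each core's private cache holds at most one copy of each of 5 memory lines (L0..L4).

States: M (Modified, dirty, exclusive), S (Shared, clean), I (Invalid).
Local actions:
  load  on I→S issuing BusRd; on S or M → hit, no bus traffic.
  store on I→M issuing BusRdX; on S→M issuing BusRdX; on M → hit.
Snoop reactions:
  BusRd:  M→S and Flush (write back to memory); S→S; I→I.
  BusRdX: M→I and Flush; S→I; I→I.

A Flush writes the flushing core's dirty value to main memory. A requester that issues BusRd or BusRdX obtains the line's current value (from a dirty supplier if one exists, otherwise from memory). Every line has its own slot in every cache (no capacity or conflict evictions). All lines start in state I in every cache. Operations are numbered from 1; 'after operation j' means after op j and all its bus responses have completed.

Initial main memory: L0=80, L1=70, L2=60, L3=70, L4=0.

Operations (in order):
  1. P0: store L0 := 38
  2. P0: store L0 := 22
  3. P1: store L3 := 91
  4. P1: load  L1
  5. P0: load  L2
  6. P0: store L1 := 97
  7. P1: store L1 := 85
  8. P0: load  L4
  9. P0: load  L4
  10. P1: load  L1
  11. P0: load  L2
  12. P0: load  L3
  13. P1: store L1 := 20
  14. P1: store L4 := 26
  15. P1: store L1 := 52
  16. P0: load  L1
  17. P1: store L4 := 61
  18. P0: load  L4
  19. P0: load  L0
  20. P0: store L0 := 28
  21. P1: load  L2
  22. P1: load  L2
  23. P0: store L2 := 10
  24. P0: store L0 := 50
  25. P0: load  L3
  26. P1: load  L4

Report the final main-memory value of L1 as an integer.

[1] P0: store L0 := 38 | P0:M(38), P1:I | bus: BusRdX
[2] P0: store L0 := 22 | P0:M(22), P1:I | bus: none
[3] P1: store L3 := 91 | P0:I, P1:M(91) | bus: BusRdX
[4] P1: load  L1 | P0:I, P1:S(70) | bus: BusRd
[5] P0: load  L2 | P0:S(60), P1:I | bus: BusRd
[6] P0: store L1 := 97 | P0:M(97), P1:I | bus: BusRdX
[7] P1: store L1 := 85 | P0:I, P1:M(85) | bus: BusRdX,Flush
[8] P0: load  L4 | P0:S(0), P1:I | bus: BusRd
[9] P0: load  L4 | P0:S(0), P1:I | bus: none
[10] P1: load  L1 | P0:I, P1:M(85) | bus: none
[11] P0: load  L2 | P0:S(60), P1:I | bus: none
[12] P0: load  L3 | P0:S(91), P1:S(91) | bus: BusRd,Flush
[13] P1: store L1 := 20 | P0:I, P1:M(20) | bus: none
[14] P1: store L4 := 26 | P0:I, P1:M(26) | bus: BusRdX
[15] P1: store L1 := 52 | P0:I, P1:M(52) | bus: none
[16] P0: load  L1 | P0:S(52), P1:S(52) | bus: BusRd,Flush
[17] P1: store L4 := 61 | P0:I, P1:M(61) | bus: none
[18] P0: load  L4 | P0:S(61), P1:S(61) | bus: BusRd,Flush
[19] P0: load  L0 | P0:M(22), P1:I | bus: none
[20] P0: store L0 := 28 | P0:M(28), P1:I | bus: none
[21] P1: load  L2 | P0:S(60), P1:S(60) | bus: BusRd
[22] P1: load  L2 | P0:S(60), P1:S(60) | bus: none
[23] P0: store L2 := 10 | P0:M(10), P1:I | bus: BusRdX
[24] P0: store L0 := 50 | P0:M(50), P1:I | bus: none
[25] P0: load  L3 | P0:S(91), P1:S(91) | bus: none
[26] P1: load  L4 | P0:S(61), P1:S(61) | bus: none

memory[L1] = 52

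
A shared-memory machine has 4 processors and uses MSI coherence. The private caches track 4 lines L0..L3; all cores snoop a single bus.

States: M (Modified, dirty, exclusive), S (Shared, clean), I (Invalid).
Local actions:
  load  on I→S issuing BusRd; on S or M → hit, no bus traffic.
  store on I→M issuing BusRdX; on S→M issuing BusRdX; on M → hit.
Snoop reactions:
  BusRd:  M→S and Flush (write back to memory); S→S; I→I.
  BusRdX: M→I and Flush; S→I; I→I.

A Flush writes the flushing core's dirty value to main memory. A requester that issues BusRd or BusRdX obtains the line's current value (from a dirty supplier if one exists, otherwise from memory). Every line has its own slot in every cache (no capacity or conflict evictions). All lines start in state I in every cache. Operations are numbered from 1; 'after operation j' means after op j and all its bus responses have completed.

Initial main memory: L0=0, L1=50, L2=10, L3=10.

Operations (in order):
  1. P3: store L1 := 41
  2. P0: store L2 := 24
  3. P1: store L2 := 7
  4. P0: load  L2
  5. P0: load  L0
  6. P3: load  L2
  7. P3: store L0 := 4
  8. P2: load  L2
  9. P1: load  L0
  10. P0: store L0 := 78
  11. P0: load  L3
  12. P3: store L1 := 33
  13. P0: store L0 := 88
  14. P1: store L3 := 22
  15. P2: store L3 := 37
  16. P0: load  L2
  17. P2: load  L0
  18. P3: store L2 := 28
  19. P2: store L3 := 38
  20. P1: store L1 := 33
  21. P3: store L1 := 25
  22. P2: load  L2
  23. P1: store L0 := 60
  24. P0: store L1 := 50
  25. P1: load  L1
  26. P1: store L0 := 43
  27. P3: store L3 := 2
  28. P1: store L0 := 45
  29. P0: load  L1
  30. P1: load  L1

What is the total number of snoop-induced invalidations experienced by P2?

invalidations = 3

step 1: P3: store L1 := 41  ⟶  IIIM  (L1)  txn=BusRdX  M[L1]=50
step 2: P0: store L2 := 24  ⟶  MIII  (L2)  txn=BusRdX  M[L2]=10
step 3: P1: store L2 := 7  ⟶  IMII  (L2)  txn=BusRdX+Flush  M[L2]=24
step 4: P0: load  L2  ⟶  SSII  (L2)  txn=BusRd+Flush  M[L2]=7
step 5: P0: load  L0  ⟶  SIII  (L0)  txn=BusRd  M[L0]=0
step 6: P3: load  L2  ⟶  SSIS  (L2)  txn=BusRd  M[L2]=7
step 7: P3: store L0 := 4  ⟶  IIIM  (L0)  txn=BusRdX  M[L0]=0
step 8: P2: load  L2  ⟶  SSSS  (L2)  txn=BusRd  M[L2]=7
step 9: P1: load  L0  ⟶  ISIS  (L0)  txn=BusRd+Flush  M[L0]=4
step 10: P0: store L0 := 78  ⟶  MIII  (L0)  txn=BusRdX  M[L0]=4
step 11: P0: load  L3  ⟶  SIII  (L3)  txn=BusRd  M[L3]=10
step 12: P3: store L1 := 33  ⟶  IIIM  (L1)  txn=∅  M[L1]=50
step 13: P0: store L0 := 88  ⟶  MIII  (L0)  txn=∅  M[L0]=4
step 14: P1: store L3 := 22  ⟶  IMII  (L3)  txn=BusRdX  M[L3]=10
step 15: P2: store L3 := 37  ⟶  IIMI  (L3)  txn=BusRdX+Flush  M[L3]=22
step 16: P0: load  L2  ⟶  SSSS  (L2)  txn=∅  M[L2]=7
step 17: P2: load  L0  ⟶  SISI  (L0)  txn=BusRd+Flush  M[L0]=88
step 18: P3: store L2 := 28  ⟶  IIIM  (L2)  txn=BusRdX  M[L2]=7
step 19: P2: store L3 := 38  ⟶  IIMI  (L3)  txn=∅  M[L3]=22
step 20: P1: store L1 := 33  ⟶  IMII  (L1)  txn=BusRdX+Flush  M[L1]=33
step 21: P3: store L1 := 25  ⟶  IIIM  (L1)  txn=BusRdX+Flush  M[L1]=33
step 22: P2: load  L2  ⟶  IISS  (L2)  txn=BusRd+Flush  M[L2]=28
step 23: P1: store L0 := 60  ⟶  IMII  (L0)  txn=BusRdX  M[L0]=88
step 24: P0: store L1 := 50  ⟶  MIII  (L1)  txn=BusRdX+Flush  M[L1]=25
step 25: P1: load  L1  ⟶  SSII  (L1)  txn=BusRd+Flush  M[L1]=50
step 26: P1: store L0 := 43  ⟶  IMII  (L0)  txn=∅  M[L0]=88
step 27: P3: store L3 := 2  ⟶  IIIM  (L3)  txn=BusRdX+Flush  M[L3]=38
step 28: P1: store L0 := 45  ⟶  IMII  (L0)  txn=∅  M[L0]=88
step 29: P0: load  L1  ⟶  SSII  (L1)  txn=∅  M[L1]=50
step 30: P1: load  L1  ⟶  SSII  (L1)  txn=∅  M[L1]=50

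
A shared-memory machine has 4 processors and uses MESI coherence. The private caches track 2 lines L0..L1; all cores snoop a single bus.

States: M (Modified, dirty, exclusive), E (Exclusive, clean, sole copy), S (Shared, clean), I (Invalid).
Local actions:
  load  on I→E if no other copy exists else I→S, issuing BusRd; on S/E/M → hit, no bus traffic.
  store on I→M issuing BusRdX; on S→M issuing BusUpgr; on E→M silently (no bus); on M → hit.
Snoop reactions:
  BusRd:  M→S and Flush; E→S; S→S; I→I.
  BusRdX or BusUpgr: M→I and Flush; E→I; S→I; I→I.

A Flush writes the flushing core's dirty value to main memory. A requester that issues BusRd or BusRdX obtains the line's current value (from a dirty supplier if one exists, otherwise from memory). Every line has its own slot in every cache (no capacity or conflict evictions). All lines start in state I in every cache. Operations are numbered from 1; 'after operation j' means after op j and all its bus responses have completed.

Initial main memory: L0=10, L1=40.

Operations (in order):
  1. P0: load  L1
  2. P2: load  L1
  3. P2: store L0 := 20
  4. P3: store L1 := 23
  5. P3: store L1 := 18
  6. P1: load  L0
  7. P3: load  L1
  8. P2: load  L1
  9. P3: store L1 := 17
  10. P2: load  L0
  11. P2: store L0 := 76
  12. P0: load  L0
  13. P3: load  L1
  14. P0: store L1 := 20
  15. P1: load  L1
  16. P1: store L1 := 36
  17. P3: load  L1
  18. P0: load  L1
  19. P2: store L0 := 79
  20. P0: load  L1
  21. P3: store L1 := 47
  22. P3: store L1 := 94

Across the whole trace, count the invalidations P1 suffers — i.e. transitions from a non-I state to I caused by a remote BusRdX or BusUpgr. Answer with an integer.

step 1: P0: load  L1  ⟶  EIII  (L1)  txn=BusRd  M[L1]=40
step 2: P2: load  L1  ⟶  SISI  (L1)  txn=BusRd  M[L1]=40
step 3: P2: store L0 := 20  ⟶  IIMI  (L0)  txn=BusRdX  M[L0]=10
step 4: P3: store L1 := 23  ⟶  IIIM  (L1)  txn=BusRdX  M[L1]=40
step 5: P3: store L1 := 18  ⟶  IIIM  (L1)  txn=∅  M[L1]=40
step 6: P1: load  L0  ⟶  ISSI  (L0)  txn=BusRd+Flush  M[L0]=20
step 7: P3: load  L1  ⟶  IIIM  (L1)  txn=∅  M[L1]=40
step 8: P2: load  L1  ⟶  IISS  (L1)  txn=BusRd+Flush  M[L1]=18
step 9: P3: store L1 := 17  ⟶  IIIM  (L1)  txn=BusUpgr  M[L1]=18
step 10: P2: load  L0  ⟶  ISSI  (L0)  txn=∅  M[L0]=20
step 11: P2: store L0 := 76  ⟶  IIMI  (L0)  txn=BusUpgr  M[L0]=20
step 12: P0: load  L0  ⟶  SISI  (L0)  txn=BusRd+Flush  M[L0]=76
step 13: P3: load  L1  ⟶  IIIM  (L1)  txn=∅  M[L1]=18
step 14: P0: store L1 := 20  ⟶  MIII  (L1)  txn=BusRdX+Flush  M[L1]=17
step 15: P1: load  L1  ⟶  SSII  (L1)  txn=BusRd+Flush  M[L1]=20
step 16: P1: store L1 := 36  ⟶  IMII  (L1)  txn=BusUpgr  M[L1]=20
step 17: P3: load  L1  ⟶  ISIS  (L1)  txn=BusRd+Flush  M[L1]=36
step 18: P0: load  L1  ⟶  SSIS  (L1)  txn=BusRd  M[L1]=36
step 19: P2: store L0 := 79  ⟶  IIMI  (L0)  txn=BusUpgr  M[L0]=76
step 20: P0: load  L1  ⟶  SSIS  (L1)  txn=∅  M[L1]=36
step 21: P3: store L1 := 47  ⟶  IIIM  (L1)  txn=BusUpgr  M[L1]=36
step 22: P3: store L1 := 94  ⟶  IIIM  (L1)  txn=∅  M[L1]=36

invalidations = 2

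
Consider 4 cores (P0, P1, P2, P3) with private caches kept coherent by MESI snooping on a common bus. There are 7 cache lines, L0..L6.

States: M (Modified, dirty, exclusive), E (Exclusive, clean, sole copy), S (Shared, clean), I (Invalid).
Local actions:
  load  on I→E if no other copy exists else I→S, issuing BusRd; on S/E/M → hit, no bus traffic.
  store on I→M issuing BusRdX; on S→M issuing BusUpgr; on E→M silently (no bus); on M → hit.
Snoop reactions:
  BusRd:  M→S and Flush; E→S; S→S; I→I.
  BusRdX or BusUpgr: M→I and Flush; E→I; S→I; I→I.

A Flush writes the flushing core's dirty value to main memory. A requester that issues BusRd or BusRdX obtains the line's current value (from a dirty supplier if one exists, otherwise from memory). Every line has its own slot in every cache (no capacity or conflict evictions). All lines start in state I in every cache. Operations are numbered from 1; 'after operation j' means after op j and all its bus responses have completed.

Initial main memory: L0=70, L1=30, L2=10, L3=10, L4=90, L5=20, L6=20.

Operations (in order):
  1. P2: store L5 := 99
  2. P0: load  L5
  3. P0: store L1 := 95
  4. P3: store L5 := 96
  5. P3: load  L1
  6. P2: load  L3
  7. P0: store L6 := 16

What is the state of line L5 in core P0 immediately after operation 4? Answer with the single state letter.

[1] P2: store L5 := 99 | P0:I, P1:I, P2:M(99), P3:I | bus: BusRdX
[2] P0: load  L5 | P0:S(99), P1:I, P2:S(99), P3:I | bus: BusRd,Flush
[3] P0: store L1 := 95 | P0:M(95), P1:I, P2:I, P3:I | bus: BusRdX
[4] P3: store L5 := 96 | P0:I, P1:I, P2:I, P3:M(96) | bus: BusRdX
[5] P3: load  L1 | P0:S(95), P1:I, P2:I, P3:S(95) | bus: BusRd,Flush
[6] P2: load  L3 | P0:I, P1:I, P2:E(10), P3:I | bus: BusRd
[7] P0: store L6 := 16 | P0:M(16), P1:I, P2:I, P3:I | bus: BusRdX

state = I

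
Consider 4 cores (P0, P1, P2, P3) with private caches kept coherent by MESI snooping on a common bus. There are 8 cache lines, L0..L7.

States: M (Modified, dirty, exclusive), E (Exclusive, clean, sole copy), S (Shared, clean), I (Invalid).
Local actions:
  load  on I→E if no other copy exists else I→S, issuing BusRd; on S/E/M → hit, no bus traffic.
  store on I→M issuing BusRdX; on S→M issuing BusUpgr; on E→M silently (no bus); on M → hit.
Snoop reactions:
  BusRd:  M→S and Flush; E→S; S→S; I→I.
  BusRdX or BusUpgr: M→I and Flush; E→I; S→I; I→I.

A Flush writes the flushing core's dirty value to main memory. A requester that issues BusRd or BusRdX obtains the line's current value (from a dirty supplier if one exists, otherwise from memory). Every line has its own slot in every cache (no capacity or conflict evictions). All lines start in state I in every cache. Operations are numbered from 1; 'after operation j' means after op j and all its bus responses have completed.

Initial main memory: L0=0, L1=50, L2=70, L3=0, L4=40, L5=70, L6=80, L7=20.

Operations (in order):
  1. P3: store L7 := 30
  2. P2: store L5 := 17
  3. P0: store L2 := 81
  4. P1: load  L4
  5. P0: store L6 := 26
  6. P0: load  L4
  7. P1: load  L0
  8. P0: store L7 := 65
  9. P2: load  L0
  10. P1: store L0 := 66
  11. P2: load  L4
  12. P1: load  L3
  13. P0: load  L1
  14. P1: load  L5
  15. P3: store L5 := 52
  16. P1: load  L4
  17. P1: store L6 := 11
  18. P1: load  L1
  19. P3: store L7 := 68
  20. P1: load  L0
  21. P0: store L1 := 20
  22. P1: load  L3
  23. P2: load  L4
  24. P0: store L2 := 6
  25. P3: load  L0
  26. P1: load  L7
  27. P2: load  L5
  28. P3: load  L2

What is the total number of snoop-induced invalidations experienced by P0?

1. P3: store L7 := 30  bus=[BusRdX]  L7: P0=I P1=I P2=I P3=M  mem[L7]=20
2. P2: store L5 := 17  bus=[BusRdX]  L5: P0=I P1=I P2=M P3=I  mem[L5]=70
3. P0: store L2 := 81  bus=[BusRdX]  L2: P0=M P1=I P2=I P3=I  mem[L2]=70
4. P1: load  L4  bus=[BusRd]  L4: P0=I P1=E P2=I P3=I  mem[L4]=40
5. P0: store L6 := 26  bus=[BusRdX]  L6: P0=M P1=I P2=I P3=I  mem[L6]=80
6. P0: load  L4  bus=[BusRd]  L4: P0=S P1=S P2=I P3=I  mem[L4]=40
7. P1: load  L0  bus=[BusRd]  L0: P0=I P1=E P2=I P3=I  mem[L0]=0
8. P0: store L7 := 65  bus=[BusRdX,Flush]  L7: P0=M P1=I P2=I P3=I  mem[L7]=30
9. P2: load  L0  bus=[BusRd]  L0: P0=I P1=S P2=S P3=I  mem[L0]=0
10. P1: store L0 := 66  bus=[BusUpgr]  L0: P0=I P1=M P2=I P3=I  mem[L0]=0
11. P2: load  L4  bus=[BusRd]  L4: P0=S P1=S P2=S P3=I  mem[L4]=40
12. P1: load  L3  bus=[BusRd]  L3: P0=I P1=E P2=I P3=I  mem[L3]=0
13. P0: load  L1  bus=[BusRd]  L1: P0=E P1=I P2=I P3=I  mem[L1]=50
14. P1: load  L5  bus=[BusRd,Flush]  L5: P0=I P1=S P2=S P3=I  mem[L5]=17
15. P3: store L5 := 52  bus=[BusRdX]  L5: P0=I P1=I P2=I P3=M  mem[L5]=17
16. P1: load  L4  bus=[-]  L4: P0=S P1=S P2=S P3=I  mem[L4]=40
17. P1: store L6 := 11  bus=[BusRdX,Flush]  L6: P0=I P1=M P2=I P3=I  mem[L6]=26
18. P1: load  L1  bus=[BusRd]  L1: P0=S P1=S P2=I P3=I  mem[L1]=50
19. P3: store L7 := 68  bus=[BusRdX,Flush]  L7: P0=I P1=I P2=I P3=M  mem[L7]=65
20. P1: load  L0  bus=[-]  L0: P0=I P1=M P2=I P3=I  mem[L0]=0
21. P0: store L1 := 20  bus=[BusUpgr]  L1: P0=M P1=I P2=I P3=I  mem[L1]=50
22. P1: load  L3  bus=[-]  L3: P0=I P1=E P2=I P3=I  mem[L3]=0
23. P2: load  L4  bus=[-]  L4: P0=S P1=S P2=S P3=I  mem[L4]=40
24. P0: store L2 := 6  bus=[-]  L2: P0=M P1=I P2=I P3=I  mem[L2]=70
25. P3: load  L0  bus=[BusRd,Flush]  L0: P0=I P1=S P2=I P3=S  mem[L0]=66
26. P1: load  L7  bus=[BusRd,Flush]  L7: P0=I P1=S P2=I P3=S  mem[L7]=68
27. P2: load  L5  bus=[BusRd,Flush]  L5: P0=I P1=I P2=S P3=S  mem[L5]=52
28. P3: load  L2  bus=[BusRd,Flush]  L2: P0=S P1=I P2=I P3=S  mem[L2]=6

invalidations = 2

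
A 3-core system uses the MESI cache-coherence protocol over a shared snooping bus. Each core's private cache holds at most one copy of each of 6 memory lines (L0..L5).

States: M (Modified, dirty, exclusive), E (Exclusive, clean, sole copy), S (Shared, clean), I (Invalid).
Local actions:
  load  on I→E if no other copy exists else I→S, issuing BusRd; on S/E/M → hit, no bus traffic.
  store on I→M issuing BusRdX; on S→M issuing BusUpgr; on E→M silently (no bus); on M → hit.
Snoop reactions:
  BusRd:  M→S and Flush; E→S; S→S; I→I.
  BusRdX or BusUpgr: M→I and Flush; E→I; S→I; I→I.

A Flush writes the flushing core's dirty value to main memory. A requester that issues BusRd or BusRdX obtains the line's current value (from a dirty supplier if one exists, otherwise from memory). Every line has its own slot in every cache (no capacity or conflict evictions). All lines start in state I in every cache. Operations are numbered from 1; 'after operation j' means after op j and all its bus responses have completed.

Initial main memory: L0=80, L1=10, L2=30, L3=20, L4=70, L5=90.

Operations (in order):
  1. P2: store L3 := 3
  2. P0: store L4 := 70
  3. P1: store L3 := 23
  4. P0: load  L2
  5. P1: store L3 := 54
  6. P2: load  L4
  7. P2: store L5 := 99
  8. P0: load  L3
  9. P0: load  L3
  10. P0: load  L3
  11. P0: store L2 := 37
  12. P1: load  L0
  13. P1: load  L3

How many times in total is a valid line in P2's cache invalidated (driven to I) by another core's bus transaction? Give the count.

[1] P2: store L3 := 3 | P0:I, P1:I, P2:M(3) | bus: BusRdX
[2] P0: store L4 := 70 | P0:M(70), P1:I, P2:I | bus: BusRdX
[3] P1: store L3 := 23 | P0:I, P1:M(23), P2:I | bus: BusRdX,Flush
[4] P0: load  L2 | P0:E(30), P1:I, P2:I | bus: BusRd
[5] P1: store L3 := 54 | P0:I, P1:M(54), P2:I | bus: none
[6] P2: load  L4 | P0:S(70), P1:I, P2:S(70) | bus: BusRd,Flush
[7] P2: store L5 := 99 | P0:I, P1:I, P2:M(99) | bus: BusRdX
[8] P0: load  L3 | P0:S(54), P1:S(54), P2:I | bus: BusRd,Flush
[9] P0: load  L3 | P0:S(54), P1:S(54), P2:I | bus: none
[10] P0: load  L3 | P0:S(54), P1:S(54), P2:I | bus: none
[11] P0: store L2 := 37 | P0:M(37), P1:I, P2:I | bus: none
[12] P1: load  L0 | P0:I, P1:E(80), P2:I | bus: BusRd
[13] P1: load  L3 | P0:S(54), P1:S(54), P2:I | bus: none

invalidations = 1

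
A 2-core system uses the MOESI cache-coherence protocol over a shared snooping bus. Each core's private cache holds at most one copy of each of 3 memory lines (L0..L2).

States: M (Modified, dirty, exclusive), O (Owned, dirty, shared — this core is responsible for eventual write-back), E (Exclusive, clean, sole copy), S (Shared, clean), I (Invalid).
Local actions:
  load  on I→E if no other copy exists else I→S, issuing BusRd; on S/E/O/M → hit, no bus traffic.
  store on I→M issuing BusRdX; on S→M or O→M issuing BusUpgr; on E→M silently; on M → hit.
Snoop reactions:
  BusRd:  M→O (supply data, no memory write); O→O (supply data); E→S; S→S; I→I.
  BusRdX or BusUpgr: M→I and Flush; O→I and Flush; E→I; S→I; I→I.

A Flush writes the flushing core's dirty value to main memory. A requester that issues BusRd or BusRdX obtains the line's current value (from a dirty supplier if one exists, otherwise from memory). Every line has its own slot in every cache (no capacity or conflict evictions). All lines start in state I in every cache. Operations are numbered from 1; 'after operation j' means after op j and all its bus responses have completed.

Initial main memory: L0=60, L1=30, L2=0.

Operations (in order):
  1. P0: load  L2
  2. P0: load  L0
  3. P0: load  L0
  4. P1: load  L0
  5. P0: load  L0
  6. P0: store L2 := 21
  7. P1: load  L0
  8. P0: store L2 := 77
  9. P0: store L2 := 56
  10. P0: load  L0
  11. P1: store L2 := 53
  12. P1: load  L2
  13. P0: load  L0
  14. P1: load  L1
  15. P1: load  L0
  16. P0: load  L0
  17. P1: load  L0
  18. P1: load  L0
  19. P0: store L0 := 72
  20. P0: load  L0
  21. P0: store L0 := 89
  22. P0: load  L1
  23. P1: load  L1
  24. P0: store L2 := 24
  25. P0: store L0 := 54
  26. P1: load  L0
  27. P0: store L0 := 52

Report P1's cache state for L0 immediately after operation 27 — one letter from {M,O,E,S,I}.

  op1 P0: load  L2 → E/I on L2; bus BusRd; mem=0
  op2 P0: load  L0 → E/I on L0; bus BusRd; mem=60
  op3 P0: load  L0 → E/I on L0; bus (none); mem=60
  op4 P1: load  L0 → S/S on L0; bus BusRd; mem=60
  op5 P0: load  L0 → S/S on L0; bus (none); mem=60
  op6 P0: store L2 := 21 → M/I on L2; bus (none); mem=0
  op7 P1: load  L0 → S/S on L0; bus (none); mem=60
  op8 P0: store L2 := 77 → M/I on L2; bus (none); mem=0
  op9 P0: store L2 := 56 → M/I on L2; bus (none); mem=0
  op10 P0: load  L0 → S/S on L0; bus (none); mem=60
  op11 P1: store L2 := 53 → I/M on L2; bus BusRdX Flush; mem=56
  op12 P1: load  L2 → I/M on L2; bus (none); mem=56
  op13 P0: load  L0 → S/S on L0; bus (none); mem=60
  op14 P1: load  L1 → I/E on L1; bus BusRd; mem=30
  op15 P1: load  L0 → S/S on L0; bus (none); mem=60
  op16 P0: load  L0 → S/S on L0; bus (none); mem=60
  op17 P1: load  L0 → S/S on L0; bus (none); mem=60
  op18 P1: load  L0 → S/S on L0; bus (none); mem=60
  op19 P0: store L0 := 72 → M/I on L0; bus BusUpgr; mem=60
  op20 P0: load  L0 → M/I on L0; bus (none); mem=60
  op21 P0: store L0 := 89 → M/I on L0; bus (none); mem=60
  op22 P0: load  L1 → S/S on L1; bus BusRd; mem=30
  op23 P1: load  L1 → S/S on L1; bus (none); mem=30
  op24 P0: store L2 := 24 → M/I on L2; bus BusRdX Flush; mem=53
  op25 P0: store L0 := 54 → M/I on L0; bus (none); mem=60
  op26 P1: load  L0 → O/S on L0; bus BusRd; mem=60
  op27 P0: store L0 := 52 → M/I on L0; bus BusUpgr; mem=60

state = I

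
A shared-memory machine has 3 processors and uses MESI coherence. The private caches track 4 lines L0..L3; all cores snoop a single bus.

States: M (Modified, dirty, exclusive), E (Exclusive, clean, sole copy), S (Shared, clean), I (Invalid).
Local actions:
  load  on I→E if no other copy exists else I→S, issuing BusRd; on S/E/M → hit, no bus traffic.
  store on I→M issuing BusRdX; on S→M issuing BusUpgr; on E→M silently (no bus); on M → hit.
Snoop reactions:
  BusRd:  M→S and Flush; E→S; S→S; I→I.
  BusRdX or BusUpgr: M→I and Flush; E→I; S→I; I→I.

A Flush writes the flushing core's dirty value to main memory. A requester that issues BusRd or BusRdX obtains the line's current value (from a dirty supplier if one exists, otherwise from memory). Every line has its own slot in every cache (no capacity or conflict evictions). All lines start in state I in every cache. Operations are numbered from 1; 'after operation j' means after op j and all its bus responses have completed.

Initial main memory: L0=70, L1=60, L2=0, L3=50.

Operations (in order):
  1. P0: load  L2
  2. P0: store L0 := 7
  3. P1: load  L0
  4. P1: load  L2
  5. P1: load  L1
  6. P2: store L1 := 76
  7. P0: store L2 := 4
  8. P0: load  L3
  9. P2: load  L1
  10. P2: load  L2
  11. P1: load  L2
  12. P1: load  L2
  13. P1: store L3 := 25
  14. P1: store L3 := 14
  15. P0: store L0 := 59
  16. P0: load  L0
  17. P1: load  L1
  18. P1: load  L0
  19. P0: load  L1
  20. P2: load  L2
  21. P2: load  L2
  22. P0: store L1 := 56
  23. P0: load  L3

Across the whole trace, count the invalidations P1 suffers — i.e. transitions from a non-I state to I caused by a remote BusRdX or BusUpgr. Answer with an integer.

1. P0: load  L2  bus=[BusRd]  L2: P0=E P1=I P2=I  mem[L2]=0
2. P0: store L0 := 7  bus=[BusRdX]  L0: P0=M P1=I P2=I  mem[L0]=70
3. P1: load  L0  bus=[BusRd,Flush]  L0: P0=S P1=S P2=I  mem[L0]=7
4. P1: load  L2  bus=[BusRd]  L2: P0=S P1=S P2=I  mem[L2]=0
5. P1: load  L1  bus=[BusRd]  L1: P0=I P1=E P2=I  mem[L1]=60
6. P2: store L1 := 76  bus=[BusRdX]  L1: P0=I P1=I P2=M  mem[L1]=60
7. P0: store L2 := 4  bus=[BusUpgr]  L2: P0=M P1=I P2=I  mem[L2]=0
8. P0: load  L3  bus=[BusRd]  L3: P0=E P1=I P2=I  mem[L3]=50
9. P2: load  L1  bus=[-]  L1: P0=I P1=I P2=M  mem[L1]=60
10. P2: load  L2  bus=[BusRd,Flush]  L2: P0=S P1=I P2=S  mem[L2]=4
11. P1: load  L2  bus=[BusRd]  L2: P0=S P1=S P2=S  mem[L2]=4
12. P1: load  L2  bus=[-]  L2: P0=S P1=S P2=S  mem[L2]=4
13. P1: store L3 := 25  bus=[BusRdX]  L3: P0=I P1=M P2=I  mem[L3]=50
14. P1: store L3 := 14  bus=[-]  L3: P0=I P1=M P2=I  mem[L3]=50
15. P0: store L0 := 59  bus=[BusUpgr]  L0: P0=M P1=I P2=I  mem[L0]=7
16. P0: load  L0  bus=[-]  L0: P0=M P1=I P2=I  mem[L0]=7
17. P1: load  L1  bus=[BusRd,Flush]  L1: P0=I P1=S P2=S  mem[L1]=76
18. P1: load  L0  bus=[BusRd,Flush]  L0: P0=S P1=S P2=I  mem[L0]=59
19. P0: load  L1  bus=[BusRd]  L1: P0=S P1=S P2=S  mem[L1]=76
20. P2: load  L2  bus=[-]  L2: P0=S P1=S P2=S  mem[L2]=4
21. P2: load  L2  bus=[-]  L2: P0=S P1=S P2=S  mem[L2]=4
22. P0: store L1 := 56  bus=[BusUpgr]  L1: P0=M P1=I P2=I  mem[L1]=76
23. P0: load  L3  bus=[BusRd,Flush]  L3: P0=S P1=S P2=I  mem[L3]=14

invalidations = 4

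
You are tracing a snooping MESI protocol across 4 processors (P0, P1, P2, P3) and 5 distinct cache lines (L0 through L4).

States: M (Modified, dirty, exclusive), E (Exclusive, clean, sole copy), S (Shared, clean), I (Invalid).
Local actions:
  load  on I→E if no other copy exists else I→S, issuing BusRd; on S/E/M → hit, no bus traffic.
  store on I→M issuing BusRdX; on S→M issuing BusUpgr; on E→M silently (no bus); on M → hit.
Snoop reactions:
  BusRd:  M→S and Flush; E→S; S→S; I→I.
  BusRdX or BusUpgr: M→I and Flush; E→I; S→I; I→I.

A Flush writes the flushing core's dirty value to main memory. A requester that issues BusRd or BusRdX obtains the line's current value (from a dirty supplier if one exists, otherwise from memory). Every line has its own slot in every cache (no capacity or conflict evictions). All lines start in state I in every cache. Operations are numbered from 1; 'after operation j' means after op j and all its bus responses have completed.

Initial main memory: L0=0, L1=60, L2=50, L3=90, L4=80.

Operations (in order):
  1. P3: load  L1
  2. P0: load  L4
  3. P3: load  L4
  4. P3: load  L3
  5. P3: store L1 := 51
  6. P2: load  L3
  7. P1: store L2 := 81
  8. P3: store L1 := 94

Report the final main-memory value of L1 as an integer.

memory[L1] = 60

  op1 P3: load  L1 → I/I/I/E on L1; bus BusRd; mem=60
  op2 P0: load  L4 → E/I/I/I on L4; bus BusRd; mem=80
  op3 P3: load  L4 → S/I/I/S on L4; bus BusRd; mem=80
  op4 P3: load  L3 → I/I/I/E on L3; bus BusRd; mem=90
  op5 P3: store L1 := 51 → I/I/I/M on L1; bus (none); mem=60
  op6 P2: load  L3 → I/I/S/S on L3; bus BusRd; mem=90
  op7 P1: store L2 := 81 → I/M/I/I on L2; bus BusRdX; mem=50
  op8 P3: store L1 := 94 → I/I/I/M on L1; bus (none); mem=60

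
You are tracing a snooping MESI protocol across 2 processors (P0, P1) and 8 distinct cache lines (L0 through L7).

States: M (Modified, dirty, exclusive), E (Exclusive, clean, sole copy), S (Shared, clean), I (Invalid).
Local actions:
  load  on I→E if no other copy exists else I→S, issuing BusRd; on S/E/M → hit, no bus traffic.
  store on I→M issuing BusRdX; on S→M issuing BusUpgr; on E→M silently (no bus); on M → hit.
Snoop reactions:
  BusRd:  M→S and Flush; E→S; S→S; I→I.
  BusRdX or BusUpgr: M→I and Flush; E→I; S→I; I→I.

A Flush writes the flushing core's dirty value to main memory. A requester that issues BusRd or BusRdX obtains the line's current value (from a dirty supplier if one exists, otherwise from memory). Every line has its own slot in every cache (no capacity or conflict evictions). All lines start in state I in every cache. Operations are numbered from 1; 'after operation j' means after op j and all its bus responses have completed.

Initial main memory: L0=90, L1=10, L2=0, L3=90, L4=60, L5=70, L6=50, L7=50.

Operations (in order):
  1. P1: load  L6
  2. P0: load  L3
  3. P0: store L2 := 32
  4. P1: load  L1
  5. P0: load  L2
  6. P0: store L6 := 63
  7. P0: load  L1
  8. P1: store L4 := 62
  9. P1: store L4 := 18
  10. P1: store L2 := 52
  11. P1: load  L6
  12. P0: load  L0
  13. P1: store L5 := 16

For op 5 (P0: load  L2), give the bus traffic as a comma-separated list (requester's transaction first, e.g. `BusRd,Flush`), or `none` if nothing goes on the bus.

step 1: P1: load  L6  ⟶  IE  (L6)  txn=BusRd  M[L6]=50
step 2: P0: load  L3  ⟶  EI  (L3)  txn=BusRd  M[L3]=90
step 3: P0: store L2 := 32  ⟶  MI  (L2)  txn=BusRdX  M[L2]=0
step 4: P1: load  L1  ⟶  IE  (L1)  txn=BusRd  M[L1]=10
step 5: P0: load  L2  ⟶  MI  (L2)  txn=∅  M[L2]=0
step 6: P0: store L6 := 63  ⟶  MI  (L6)  txn=BusRdX  M[L6]=50
step 7: P0: load  L1  ⟶  SS  (L1)  txn=BusRd  M[L1]=10
step 8: P1: store L4 := 62  ⟶  IM  (L4)  txn=BusRdX  M[L4]=60
step 9: P1: store L4 := 18  ⟶  IM  (L4)  txn=∅  M[L4]=60
step 10: P1: store L2 := 52  ⟶  IM  (L2)  txn=BusRdX+Flush  M[L2]=32
step 11: P1: load  L6  ⟶  SS  (L6)  txn=BusRd+Flush  M[L6]=63
step 12: P0: load  L0  ⟶  EI  (L0)  txn=BusRd  M[L0]=90
step 13: P1: store L5 := 16  ⟶  IM  (L5)  txn=BusRdX  M[L5]=70

bus = none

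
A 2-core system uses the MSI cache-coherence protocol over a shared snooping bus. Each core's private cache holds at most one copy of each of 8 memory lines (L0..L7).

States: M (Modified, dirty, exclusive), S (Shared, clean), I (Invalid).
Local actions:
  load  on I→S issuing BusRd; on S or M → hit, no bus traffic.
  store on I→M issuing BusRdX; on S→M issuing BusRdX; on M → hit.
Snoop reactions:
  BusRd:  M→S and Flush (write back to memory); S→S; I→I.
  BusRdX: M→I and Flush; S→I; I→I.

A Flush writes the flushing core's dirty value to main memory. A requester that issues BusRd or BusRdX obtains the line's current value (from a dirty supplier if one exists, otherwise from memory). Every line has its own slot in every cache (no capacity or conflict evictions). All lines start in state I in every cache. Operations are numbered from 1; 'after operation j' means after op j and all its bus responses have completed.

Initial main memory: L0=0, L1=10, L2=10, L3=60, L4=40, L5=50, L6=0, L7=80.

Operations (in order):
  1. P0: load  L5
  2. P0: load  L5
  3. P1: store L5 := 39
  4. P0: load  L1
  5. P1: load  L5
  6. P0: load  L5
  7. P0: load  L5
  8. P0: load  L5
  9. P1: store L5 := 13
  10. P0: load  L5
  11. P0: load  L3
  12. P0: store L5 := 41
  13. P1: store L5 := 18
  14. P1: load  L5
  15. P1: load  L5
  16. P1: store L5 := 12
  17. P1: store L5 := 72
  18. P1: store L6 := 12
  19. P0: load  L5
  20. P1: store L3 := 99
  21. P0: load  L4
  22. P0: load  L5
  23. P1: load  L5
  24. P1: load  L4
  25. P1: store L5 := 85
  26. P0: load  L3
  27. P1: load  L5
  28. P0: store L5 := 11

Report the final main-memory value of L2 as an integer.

step 1: P0: load  L5  ⟶  SI  (L5)  txn=BusRd  M[L5]=50
step 2: P0: load  L5  ⟶  SI  (L5)  txn=∅  M[L5]=50
step 3: P1: store L5 := 39  ⟶  IM  (L5)  txn=BusRdX  M[L5]=50
step 4: P0: load  L1  ⟶  SI  (L1)  txn=BusRd  M[L1]=10
step 5: P1: load  L5  ⟶  IM  (L5)  txn=∅  M[L5]=50
step 6: P0: load  L5  ⟶  SS  (L5)  txn=BusRd+Flush  M[L5]=39
step 7: P0: load  L5  ⟶  SS  (L5)  txn=∅  M[L5]=39
step 8: P0: load  L5  ⟶  SS  (L5)  txn=∅  M[L5]=39
step 9: P1: store L5 := 13  ⟶  IM  (L5)  txn=BusRdX  M[L5]=39
step 10: P0: load  L5  ⟶  SS  (L5)  txn=BusRd+Flush  M[L5]=13
step 11: P0: load  L3  ⟶  SI  (L3)  txn=BusRd  M[L3]=60
step 12: P0: store L5 := 41  ⟶  MI  (L5)  txn=BusRdX  M[L5]=13
step 13: P1: store L5 := 18  ⟶  IM  (L5)  txn=BusRdX+Flush  M[L5]=41
step 14: P1: load  L5  ⟶  IM  (L5)  txn=∅  M[L5]=41
step 15: P1: load  L5  ⟶  IM  (L5)  txn=∅  M[L5]=41
step 16: P1: store L5 := 12  ⟶  IM  (L5)  txn=∅  M[L5]=41
step 17: P1: store L5 := 72  ⟶  IM  (L5)  txn=∅  M[L5]=41
step 18: P1: store L6 := 12  ⟶  IM  (L6)  txn=BusRdX  M[L6]=0
step 19: P0: load  L5  ⟶  SS  (L5)  txn=BusRd+Flush  M[L5]=72
step 20: P1: store L3 := 99  ⟶  IM  (L3)  txn=BusRdX  M[L3]=60
step 21: P0: load  L4  ⟶  SI  (L4)  txn=BusRd  M[L4]=40
step 22: P0: load  L5  ⟶  SS  (L5)  txn=∅  M[L5]=72
step 23: P1: load  L5  ⟶  SS  (L5)  txn=∅  M[L5]=72
step 24: P1: load  L4  ⟶  SS  (L4)  txn=BusRd  M[L4]=40
step 25: P1: store L5 := 85  ⟶  IM  (L5)  txn=BusRdX  M[L5]=72
step 26: P0: load  L3  ⟶  SS  (L3)  txn=BusRd+Flush  M[L3]=99
step 27: P1: load  L5  ⟶  IM  (L5)  txn=∅  M[L5]=72
step 28: P0: store L5 := 11  ⟶  MI  (L5)  txn=BusRdX+Flush  M[L5]=85

memory[L2] = 10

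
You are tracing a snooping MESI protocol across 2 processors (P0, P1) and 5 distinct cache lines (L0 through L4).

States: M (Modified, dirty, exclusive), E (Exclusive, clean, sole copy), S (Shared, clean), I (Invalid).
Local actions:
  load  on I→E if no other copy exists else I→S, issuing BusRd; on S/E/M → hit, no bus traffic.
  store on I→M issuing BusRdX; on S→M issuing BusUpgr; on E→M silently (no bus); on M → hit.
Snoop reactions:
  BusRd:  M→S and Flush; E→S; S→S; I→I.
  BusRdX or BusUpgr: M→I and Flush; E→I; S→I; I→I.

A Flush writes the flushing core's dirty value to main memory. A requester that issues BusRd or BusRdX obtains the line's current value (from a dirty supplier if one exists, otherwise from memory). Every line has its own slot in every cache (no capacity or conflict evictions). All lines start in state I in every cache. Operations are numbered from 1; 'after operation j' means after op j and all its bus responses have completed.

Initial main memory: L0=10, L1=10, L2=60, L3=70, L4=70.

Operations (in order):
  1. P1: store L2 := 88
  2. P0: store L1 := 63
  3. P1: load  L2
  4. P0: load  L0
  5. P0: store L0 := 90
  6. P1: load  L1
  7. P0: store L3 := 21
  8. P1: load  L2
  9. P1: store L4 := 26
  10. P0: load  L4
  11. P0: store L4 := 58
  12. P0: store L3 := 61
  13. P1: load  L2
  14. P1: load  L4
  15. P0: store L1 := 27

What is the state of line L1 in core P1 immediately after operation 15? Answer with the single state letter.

state = I

1. P1: store L2 := 88  bus=[BusRdX]  L2: P0=I P1=M  mem[L2]=60
2. P0: store L1 := 63  bus=[BusRdX]  L1: P0=M P1=I  mem[L1]=10
3. P1: load  L2  bus=[-]  L2: P0=I P1=M  mem[L2]=60
4. P0: load  L0  bus=[BusRd]  L0: P0=E P1=I  mem[L0]=10
5. P0: store L0 := 90  bus=[-]  L0: P0=M P1=I  mem[L0]=10
6. P1: load  L1  bus=[BusRd,Flush]  L1: P0=S P1=S  mem[L1]=63
7. P0: store L3 := 21  bus=[BusRdX]  L3: P0=M P1=I  mem[L3]=70
8. P1: load  L2  bus=[-]  L2: P0=I P1=M  mem[L2]=60
9. P1: store L4 := 26  bus=[BusRdX]  L4: P0=I P1=M  mem[L4]=70
10. P0: load  L4  bus=[BusRd,Flush]  L4: P0=S P1=S  mem[L4]=26
11. P0: store L4 := 58  bus=[BusUpgr]  L4: P0=M P1=I  mem[L4]=26
12. P0: store L3 := 61  bus=[-]  L3: P0=M P1=I  mem[L3]=70
13. P1: load  L2  bus=[-]  L2: P0=I P1=M  mem[L2]=60
14. P1: load  L4  bus=[BusRd,Flush]  L4: P0=S P1=S  mem[L4]=58
15. P0: store L1 := 27  bus=[BusUpgr]  L1: P0=M P1=I  mem[L1]=63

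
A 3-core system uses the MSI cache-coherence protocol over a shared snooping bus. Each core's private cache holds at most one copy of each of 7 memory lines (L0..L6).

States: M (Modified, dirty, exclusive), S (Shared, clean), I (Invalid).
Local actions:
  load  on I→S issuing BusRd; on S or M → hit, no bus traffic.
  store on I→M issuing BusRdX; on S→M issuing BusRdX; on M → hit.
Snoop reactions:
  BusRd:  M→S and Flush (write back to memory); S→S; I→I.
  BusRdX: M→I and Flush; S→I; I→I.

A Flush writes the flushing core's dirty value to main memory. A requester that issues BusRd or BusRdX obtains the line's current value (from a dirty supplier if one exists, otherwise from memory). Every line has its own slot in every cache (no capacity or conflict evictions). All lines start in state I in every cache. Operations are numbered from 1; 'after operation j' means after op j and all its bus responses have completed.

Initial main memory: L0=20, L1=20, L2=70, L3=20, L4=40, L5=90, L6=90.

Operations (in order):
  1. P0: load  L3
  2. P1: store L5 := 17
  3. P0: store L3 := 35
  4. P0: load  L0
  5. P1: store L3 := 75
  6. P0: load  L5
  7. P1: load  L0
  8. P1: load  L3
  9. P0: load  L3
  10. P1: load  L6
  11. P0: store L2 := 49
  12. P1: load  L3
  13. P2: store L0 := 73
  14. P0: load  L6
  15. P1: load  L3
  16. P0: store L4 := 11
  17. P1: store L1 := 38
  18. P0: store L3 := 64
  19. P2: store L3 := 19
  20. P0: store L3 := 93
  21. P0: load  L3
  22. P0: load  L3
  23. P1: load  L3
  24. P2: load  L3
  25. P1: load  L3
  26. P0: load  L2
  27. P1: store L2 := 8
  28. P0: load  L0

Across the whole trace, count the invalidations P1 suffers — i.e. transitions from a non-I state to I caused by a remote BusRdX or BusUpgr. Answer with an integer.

  op1 P0: load  L3 → S/I/I on L3; bus BusRd; mem=20
  op2 P1: store L5 := 17 → I/M/I on L5; bus BusRdX; mem=90
  op3 P0: store L3 := 35 → M/I/I on L3; bus BusRdX; mem=20
  op4 P0: load  L0 → S/I/I on L0; bus BusRd; mem=20
  op5 P1: store L3 := 75 → I/M/I on L3; bus BusRdX Flush; mem=35
  op6 P0: load  L5 → S/S/I on L5; bus BusRd Flush; mem=17
  op7 P1: load  L0 → S/S/I on L0; bus BusRd; mem=20
  op8 P1: load  L3 → I/M/I on L3; bus (none); mem=35
  op9 P0: load  L3 → S/S/I on L3; bus BusRd Flush; mem=75
  op10 P1: load  L6 → I/S/I on L6; bus BusRd; mem=90
  op11 P0: store L2 := 49 → M/I/I on L2; bus BusRdX; mem=70
  op12 P1: load  L3 → S/S/I on L3; bus (none); mem=75
  op13 P2: store L0 := 73 → I/I/M on L0; bus BusRdX; mem=20
  op14 P0: load  L6 → S/S/I on L6; bus BusRd; mem=90
  op15 P1: load  L3 → S/S/I on L3; bus (none); mem=75
  op16 P0: store L4 := 11 → M/I/I on L4; bus BusRdX; mem=40
  op17 P1: store L1 := 38 → I/M/I on L1; bus BusRdX; mem=20
  op18 P0: store L3 := 64 → M/I/I on L3; bus BusRdX; mem=75
  op19 P2: store L3 := 19 → I/I/M on L3; bus BusRdX Flush; mem=64
  op20 P0: store L3 := 93 → M/I/I on L3; bus BusRdX Flush; mem=19
  op21 P0: load  L3 → M/I/I on L3; bus (none); mem=19
  op22 P0: load  L3 → M/I/I on L3; bus (none); mem=19
  op23 P1: load  L3 → S/S/I on L3; bus BusRd Flush; mem=93
  op24 P2: load  L3 → S/S/S on L3; bus BusRd; mem=93
  op25 P1: load  L3 → S/S/S on L3; bus (none); mem=93
  op26 P0: load  L2 → M/I/I on L2; bus (none); mem=70
  op27 P1: store L2 := 8 → I/M/I on L2; bus BusRdX Flush; mem=49
  op28 P0: load  L0 → S/I/S on L0; bus BusRd Flush; mem=73

invalidations = 2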